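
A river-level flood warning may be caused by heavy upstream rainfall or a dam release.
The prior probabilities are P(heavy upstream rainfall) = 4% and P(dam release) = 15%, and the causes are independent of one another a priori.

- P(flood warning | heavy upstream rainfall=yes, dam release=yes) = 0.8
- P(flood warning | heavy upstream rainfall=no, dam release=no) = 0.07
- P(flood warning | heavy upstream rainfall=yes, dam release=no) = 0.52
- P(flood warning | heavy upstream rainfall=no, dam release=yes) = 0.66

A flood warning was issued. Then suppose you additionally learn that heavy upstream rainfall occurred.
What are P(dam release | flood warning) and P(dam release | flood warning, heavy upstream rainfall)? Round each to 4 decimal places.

P(dam release | flood warning) ≈ 0.5717; P(dam release | flood warning, heavy upstream rainfall) ≈ 0.2135

Sum P(flood warning|·) weighted by the priors over the 4 (heavy upstream rainfall, dam release) configurations:
  P(flood warning) = 0.07×0.96×0.85 + 0.66×0.96×0.15 + 0.52×0.04×0.85 + 0.8×0.04×0.15
        = 0.057120 + 0.095040 + 0.017680 + 0.004800 = 0.174640
Keeping only the dam release-present terms gives 0.099840, so
  P(dam release | flood warning) = 0.099840 / 0.174640 ≈ 0.5717

With the extra evidence:
Sum P(flood warning|·) weighted by the priors over both values of dam release:
  P(flood warning | heavy upstream rainfall) = 0.52×0.85 + 0.8×0.15
        = 0.442000 + 0.120000 = 0.562000
The terms with dam release present sum to 0.120000, so
  P(dam release | flood warning, heavy upstream rainfall) = 0.120000 / 0.562000 ≈ 0.2135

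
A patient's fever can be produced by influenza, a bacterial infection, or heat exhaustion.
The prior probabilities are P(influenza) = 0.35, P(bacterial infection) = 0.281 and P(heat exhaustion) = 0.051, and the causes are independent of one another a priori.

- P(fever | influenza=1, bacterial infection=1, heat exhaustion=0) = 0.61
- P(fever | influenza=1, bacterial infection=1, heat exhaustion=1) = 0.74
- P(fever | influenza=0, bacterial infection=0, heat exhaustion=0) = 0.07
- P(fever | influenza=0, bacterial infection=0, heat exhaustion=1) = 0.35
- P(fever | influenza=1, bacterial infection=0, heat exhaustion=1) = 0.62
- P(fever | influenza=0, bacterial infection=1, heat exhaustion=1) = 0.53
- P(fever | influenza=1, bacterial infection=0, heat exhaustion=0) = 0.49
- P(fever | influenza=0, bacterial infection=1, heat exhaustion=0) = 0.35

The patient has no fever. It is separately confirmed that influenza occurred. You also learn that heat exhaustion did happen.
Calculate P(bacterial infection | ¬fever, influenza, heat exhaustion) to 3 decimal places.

Weight on bacterial infection=true, given the evidence: 0.26*0.281 = 0.073060
The normalizing constant is 0.38*0.719 + 0.26*0.281 = 0.346280
Posterior = 0.073060 / 0.346280 ≈ 0.211

P(bacterial infection | ¬fever, influenza, heat exhaustion) ≈ 0.211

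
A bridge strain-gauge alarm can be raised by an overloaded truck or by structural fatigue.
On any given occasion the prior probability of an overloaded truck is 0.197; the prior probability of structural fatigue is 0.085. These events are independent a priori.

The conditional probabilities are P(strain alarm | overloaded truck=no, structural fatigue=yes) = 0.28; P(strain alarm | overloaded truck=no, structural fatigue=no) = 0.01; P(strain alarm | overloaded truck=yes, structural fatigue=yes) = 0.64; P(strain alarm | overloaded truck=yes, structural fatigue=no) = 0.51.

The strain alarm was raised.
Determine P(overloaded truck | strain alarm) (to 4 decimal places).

P(overloaded truck | strain alarm) ≈ 0.7951

By total probability over the 4 (overloaded truck, structural fatigue) configurations:
  P(strain alarm) = 0.01*0.803*0.915 + 0.28*0.803*0.085 + 0.51*0.197*0.915 + 0.64*0.197*0.085
        = 0.007347 + 0.019111 + 0.091930 + 0.010717 = 0.129105
Keeping only the overloaded truck-present terms gives 0.102647, so
  P(overloaded truck | strain alarm) = 0.102647 / 0.129105 ≈ 0.7951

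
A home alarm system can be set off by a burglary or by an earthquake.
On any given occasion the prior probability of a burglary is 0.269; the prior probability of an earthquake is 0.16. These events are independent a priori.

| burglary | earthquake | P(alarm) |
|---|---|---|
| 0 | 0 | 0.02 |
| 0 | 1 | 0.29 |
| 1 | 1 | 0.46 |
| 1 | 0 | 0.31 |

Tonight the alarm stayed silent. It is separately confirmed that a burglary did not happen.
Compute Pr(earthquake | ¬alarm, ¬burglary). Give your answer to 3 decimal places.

Pr(earthquake | ¬alarm, ¬burglary) ≈ 0.121

Weight on earthquake=true, given the evidence: 0.71×0.16 = 0.113600
Normalizer over all consistent configurations: 0.98×0.84 + 0.71×0.16 = 0.936800
P(earthquake | ¬alarm, ¬burglary) = 0.113600/0.936800 ≈ 0.121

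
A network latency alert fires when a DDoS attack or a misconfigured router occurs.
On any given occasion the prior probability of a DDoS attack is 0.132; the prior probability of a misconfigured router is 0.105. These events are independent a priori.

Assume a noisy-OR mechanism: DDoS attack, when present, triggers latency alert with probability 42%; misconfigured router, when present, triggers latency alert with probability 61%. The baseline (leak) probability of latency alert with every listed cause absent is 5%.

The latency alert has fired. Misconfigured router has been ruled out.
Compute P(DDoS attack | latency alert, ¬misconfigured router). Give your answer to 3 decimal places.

Under noisy-OR, P(latency alert | causes) = 1 − (1−0.05)·∏(1−qᵢ) over the active causes.
By total probability over both values of DDoS attack:
  P(latency alert | ¬misconfigured router) = 0.05*0.868 + 0.449*0.132
        = 0.043400 + 0.059268 = 0.102668
Keeping only the DDoS attack-present terms gives 0.059268, so
  P(DDoS attack | latency alert, ¬misconfigured router) = 0.059268 / 0.102668 ≈ 0.577

P(DDoS attack | latency alert, ¬misconfigured router) ≈ 0.577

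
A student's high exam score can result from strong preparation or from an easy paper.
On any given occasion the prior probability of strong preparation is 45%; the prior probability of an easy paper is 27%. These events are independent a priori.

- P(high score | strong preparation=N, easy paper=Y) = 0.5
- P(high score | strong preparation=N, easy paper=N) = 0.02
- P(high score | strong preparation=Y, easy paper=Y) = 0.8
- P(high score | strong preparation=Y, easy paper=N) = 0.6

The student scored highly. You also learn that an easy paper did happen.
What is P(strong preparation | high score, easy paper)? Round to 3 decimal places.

P(high score | easy paper) = 0.5*0.55 + 0.8*0.45 = 0.275000 + 0.360000 = 0.635000
Restricting to configurations with strong preparation present: 0.8*0.45 = 0.360000.
So P(strong preparation | high score, easy paper) = 0.360000/0.635000 ≈ 0.567.

P(strong preparation | high score, easy paper) ≈ 0.567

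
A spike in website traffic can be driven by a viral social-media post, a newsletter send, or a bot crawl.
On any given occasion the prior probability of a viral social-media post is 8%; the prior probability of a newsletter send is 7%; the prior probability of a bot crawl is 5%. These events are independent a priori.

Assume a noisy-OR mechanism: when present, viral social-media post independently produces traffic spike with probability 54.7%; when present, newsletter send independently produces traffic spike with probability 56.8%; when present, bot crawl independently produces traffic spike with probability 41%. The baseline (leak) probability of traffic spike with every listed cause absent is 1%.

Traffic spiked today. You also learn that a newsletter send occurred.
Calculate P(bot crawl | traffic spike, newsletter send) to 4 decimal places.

Under noisy-OR, P(traffic spike | causes) = 1 − (1−0.01)·∏(1−qᵢ) over the active causes.
Weight on bot crawl=true, given the evidence: 0.034393 + 0.003543 = 0.037936
Normalizer over all consistent configurations: 0.57232×0.92×0.95 + 0.747669×0.92×0.05 + 0.806261×0.08×0.95 + 0.885694×0.08×0.05 = 0.599420
Posterior = 0.037936 / 0.599420 ≈ 0.0633

P(bot crawl | traffic spike, newsletter send) ≈ 0.0633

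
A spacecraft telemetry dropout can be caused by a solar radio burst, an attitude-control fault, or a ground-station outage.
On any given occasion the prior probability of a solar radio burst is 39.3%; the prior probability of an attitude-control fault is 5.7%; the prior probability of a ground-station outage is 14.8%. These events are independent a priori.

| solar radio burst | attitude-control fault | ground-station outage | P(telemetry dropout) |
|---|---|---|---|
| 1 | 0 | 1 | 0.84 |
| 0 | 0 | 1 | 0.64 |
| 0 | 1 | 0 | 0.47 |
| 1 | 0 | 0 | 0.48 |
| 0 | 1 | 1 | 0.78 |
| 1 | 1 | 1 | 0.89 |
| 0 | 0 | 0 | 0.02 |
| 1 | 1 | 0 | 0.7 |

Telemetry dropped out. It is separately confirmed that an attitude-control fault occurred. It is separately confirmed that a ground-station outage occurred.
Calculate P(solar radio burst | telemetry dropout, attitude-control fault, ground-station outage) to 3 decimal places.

P(solar radio burst | telemetry dropout, attitude-control fault, ground-station outage) ≈ 0.425

For the numerator, keep only solar radio burst=true terms: 0.89*0.393 = 0.349770
The normalizing constant is 0.78*0.607 + 0.89*0.393 = 0.823230
Posterior = 0.349770 / 0.823230 ≈ 0.425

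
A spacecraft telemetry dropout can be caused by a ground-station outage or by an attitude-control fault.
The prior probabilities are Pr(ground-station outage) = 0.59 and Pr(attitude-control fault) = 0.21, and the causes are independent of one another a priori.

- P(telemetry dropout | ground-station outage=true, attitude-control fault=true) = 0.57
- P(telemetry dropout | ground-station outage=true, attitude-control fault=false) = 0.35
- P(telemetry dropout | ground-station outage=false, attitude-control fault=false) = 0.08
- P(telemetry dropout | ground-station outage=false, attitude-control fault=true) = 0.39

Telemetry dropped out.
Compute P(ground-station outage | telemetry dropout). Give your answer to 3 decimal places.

Enumerate the 4 (ground-station outage, attitude-control fault) configurations and weight by the priors:
  P(telemetry dropout) = 0.08*0.41*0.79 + 0.39*0.41*0.21 + 0.35*0.59*0.79 + 0.57*0.59*0.21
        = 0.025912 + 0.033579 + 0.163135 + 0.070623 = 0.293249
Configurations with ground-station outage contribute 0.233758, so
  P(ground-station outage | telemetry dropout) = 0.233758 / 0.293249 ≈ 0.797

P(ground-station outage | telemetry dropout) ≈ 0.797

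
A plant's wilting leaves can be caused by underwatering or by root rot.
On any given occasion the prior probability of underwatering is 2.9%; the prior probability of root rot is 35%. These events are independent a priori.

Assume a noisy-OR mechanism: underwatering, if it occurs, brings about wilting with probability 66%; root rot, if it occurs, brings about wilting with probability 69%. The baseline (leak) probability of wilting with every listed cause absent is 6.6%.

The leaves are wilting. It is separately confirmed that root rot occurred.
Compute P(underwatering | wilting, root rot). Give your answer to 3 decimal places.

Under noisy-OR, P(wilting | causes) = 1 − (1−0.066)·∏(1−qᵢ) over the active causes.
For the numerator, keep only underwatering=true terms: 0.901556×0.029 = 0.026145
Normalizer over all consistent configurations: 0.71046×0.971 + 0.901556×0.029 = 0.716002
P(underwatering | wilting, root rot) = 0.026145/0.716002 ≈ 0.037

P(underwatering | wilting, root rot) ≈ 0.037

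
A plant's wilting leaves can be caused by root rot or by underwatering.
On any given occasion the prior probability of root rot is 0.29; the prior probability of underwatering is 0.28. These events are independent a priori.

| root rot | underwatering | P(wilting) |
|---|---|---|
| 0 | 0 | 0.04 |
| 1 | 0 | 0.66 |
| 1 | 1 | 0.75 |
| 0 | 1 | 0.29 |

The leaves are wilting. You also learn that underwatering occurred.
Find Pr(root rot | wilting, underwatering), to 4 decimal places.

For the numerator, keep only root rot=true terms: 0.75·0.29 = 0.217500
Normalizer over all consistent configurations: 0.29·0.71 + 0.75·0.29 = 0.423400
Posterior = 0.217500 / 0.423400 ≈ 0.5137

Pr(root rot | wilting, underwatering) ≈ 0.5137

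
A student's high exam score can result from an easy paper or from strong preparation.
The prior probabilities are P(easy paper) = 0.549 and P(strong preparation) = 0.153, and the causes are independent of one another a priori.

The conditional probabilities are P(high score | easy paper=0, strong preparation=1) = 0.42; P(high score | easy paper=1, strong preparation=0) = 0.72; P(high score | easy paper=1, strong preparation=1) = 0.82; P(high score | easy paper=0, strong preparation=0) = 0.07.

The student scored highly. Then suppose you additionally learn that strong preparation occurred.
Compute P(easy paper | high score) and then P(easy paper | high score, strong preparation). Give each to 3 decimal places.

P(easy paper | high score) ≈ 0.879; P(easy paper | high score, strong preparation) ≈ 0.704

Enumerate the 4 (easy paper, strong preparation) configurations and weight by the priors:
  P(high score) = 0.07·0.451·0.847 + 0.42·0.451·0.153 + 0.72·0.549·0.847 + 0.82·0.549·0.153
        = 0.026740 + 0.028981 + 0.334802 + 0.068878 = 0.459401
The terms with easy paper present sum to 0.403680, so
  P(easy paper | high score) = 0.403680 / 0.459401 ≈ 0.879

Now also conditioning on strong preparation=true:
P(high score | strong preparation) = 0.42×0.451 + 0.82×0.549 = 0.189420 + 0.450180 = 0.639600
Restricting to configurations with easy paper present: 0.82×0.549 = 0.450180.
Hence the posterior is 0.450180/0.639600 ≈ 0.704.
This is intercausal reasoning (explaining away): once strong preparation accounts for the high score, easy paper becomes less likely.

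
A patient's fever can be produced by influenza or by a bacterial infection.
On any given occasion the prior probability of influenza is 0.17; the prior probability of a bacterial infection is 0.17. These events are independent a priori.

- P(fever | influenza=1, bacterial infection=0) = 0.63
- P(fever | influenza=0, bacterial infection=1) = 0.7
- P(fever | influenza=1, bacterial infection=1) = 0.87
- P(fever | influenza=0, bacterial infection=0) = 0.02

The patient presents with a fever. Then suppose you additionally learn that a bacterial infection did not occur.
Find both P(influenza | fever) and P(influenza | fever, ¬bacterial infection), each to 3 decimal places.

Enumerate the 4 (influenza, bacterial infection) configurations and weight by the priors:
  P(fever) = 0.02×0.83×0.83 + 0.7×0.83×0.17 + 0.63×0.17×0.83 + 0.87×0.17×0.17
        = 0.013778 + 0.098770 + 0.088893 + 0.025143 = 0.226584
Keeping only the influenza-present terms gives 0.114036, so
  P(influenza | fever) = 0.114036 / 0.226584 ≈ 0.503

Now also conditioning on bacterial infection≠true:
P(fever | ¬bacterial infection) = 0.02*0.83 + 0.63*0.17 = 0.016600 + 0.107100 = 0.123700
The influenza-present share is 0.63*0.17 = 0.107100.
Hence the posterior is 0.107100/0.123700 ≈ 0.866.
Ruling out bacterial infection raises the posterior on influenza — the flip side of explaining away.

P(influenza | fever) ≈ 0.503; P(influenza | fever, ¬bacterial infection) ≈ 0.866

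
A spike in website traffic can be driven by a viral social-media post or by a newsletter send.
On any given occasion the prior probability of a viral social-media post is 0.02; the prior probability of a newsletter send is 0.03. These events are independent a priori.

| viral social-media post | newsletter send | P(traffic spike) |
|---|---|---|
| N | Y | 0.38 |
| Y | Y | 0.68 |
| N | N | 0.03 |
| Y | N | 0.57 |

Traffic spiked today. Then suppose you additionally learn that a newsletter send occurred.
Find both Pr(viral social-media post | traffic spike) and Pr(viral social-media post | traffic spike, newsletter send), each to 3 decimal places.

P(traffic spike) = 0.03*0.98*0.97 + 0.38*0.98*0.03 + 0.57*0.02*0.97 + 0.68*0.02*0.03 = 0.028518 + 0.011172 + 0.011058 + 0.000408 = 0.051156
Of this, 0.011466 comes from 0.011058 + 0.000408 (the viral social-media post=true cases).
Hence the posterior is 0.011466/0.051156 ≈ 0.224.

Now also conditioning on newsletter send=true:
Enumerate both values of viral social-media post and weight by the priors:
  P(traffic spike | newsletter send) = 0.38*0.98 + 0.68*0.02
        = 0.372400 + 0.013600 = 0.386000
The terms with viral social-media post present sum to 0.013600, so
  P(viral social-media post | traffic spike, newsletter send) = 0.013600 / 0.386000 ≈ 0.035
This is intercausal reasoning (explaining away): once newsletter send accounts for the traffic spike, viral social-media post becomes less likely.

Pr(viral social-media post | traffic spike) ≈ 0.224; Pr(viral social-media post | traffic spike, newsletter send) ≈ 0.035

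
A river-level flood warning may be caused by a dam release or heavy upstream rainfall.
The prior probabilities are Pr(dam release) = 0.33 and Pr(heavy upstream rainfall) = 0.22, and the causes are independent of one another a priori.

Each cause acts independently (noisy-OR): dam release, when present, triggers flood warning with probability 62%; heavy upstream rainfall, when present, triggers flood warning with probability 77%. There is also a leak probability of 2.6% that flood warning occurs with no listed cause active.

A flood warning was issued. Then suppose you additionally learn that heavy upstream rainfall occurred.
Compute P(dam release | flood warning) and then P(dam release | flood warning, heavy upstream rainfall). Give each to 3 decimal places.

P(dam release | flood warning) ≈ 0.641; P(dam release | flood warning, heavy upstream rainfall) ≈ 0.367

Under noisy-OR, P(flood warning | causes) = 1 − (1−0.026)·∏(1−qᵢ) over the active causes.
Sum P(flood warning|·) weighted by the priors over the 4 (dam release, heavy upstream rainfall) configurations:
  P(flood warning) = 0.026*0.67*0.78 + 0.77598*0.67*0.22 + 0.62988*0.33*0.78 + 0.914872*0.33*0.22
        = 0.013588 + 0.114379 + 0.162131 + 0.066420 = 0.356518
Keeping only the dam release-present terms gives 0.228551, so
  P(dam release | flood warning) = 0.228551 / 0.356518 ≈ 0.641

Now condition on the additional information:
By total probability over both values of dam release:
  P(flood warning | heavy upstream rainfall) = 0.77598*0.67 + 0.914872*0.33
        = 0.519907 + 0.301908 = 0.821815
Keeping only the dam release-present terms gives 0.301908, so
  P(dam release | flood warning, heavy upstream rainfall) = 0.301908 / 0.821815 ≈ 0.367
This is intercausal reasoning (explaining away): once heavy upstream rainfall accounts for the flood warning, dam release becomes less likely.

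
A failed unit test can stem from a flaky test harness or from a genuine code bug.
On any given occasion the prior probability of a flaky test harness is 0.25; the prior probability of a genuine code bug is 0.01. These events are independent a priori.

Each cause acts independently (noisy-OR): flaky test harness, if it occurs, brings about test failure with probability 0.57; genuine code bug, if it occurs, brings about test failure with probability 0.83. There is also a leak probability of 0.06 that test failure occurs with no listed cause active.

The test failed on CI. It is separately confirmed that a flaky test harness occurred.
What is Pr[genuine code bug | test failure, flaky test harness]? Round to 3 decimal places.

Under noisy-OR, P(test failure | causes) = 1 − (1−0.06)·∏(1−qᵢ) over the active causes.
For the numerator, keep only genuine code bug=true terms: 0.931286·0.01 = 0.009313
The normalizing constant is 0.5958·0.99 + 0.931286·0.01 = 0.599155
P(genuine code bug | test failure, flaky test harness) = 0.009313/0.599155 ≈ 0.016

Pr[genuine code bug | test failure, flaky test harness] ≈ 0.016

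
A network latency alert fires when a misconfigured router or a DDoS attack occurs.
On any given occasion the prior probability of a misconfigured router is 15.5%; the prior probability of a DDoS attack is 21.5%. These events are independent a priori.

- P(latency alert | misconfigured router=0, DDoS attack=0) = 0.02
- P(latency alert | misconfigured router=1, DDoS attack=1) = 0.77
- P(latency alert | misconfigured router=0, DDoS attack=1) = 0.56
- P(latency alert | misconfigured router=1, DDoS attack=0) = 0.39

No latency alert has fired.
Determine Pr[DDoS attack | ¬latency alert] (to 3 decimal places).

Enumerate the 4 (misconfigured router, DDoS attack) configurations and weight by the priors:
  P(¬latency alert) = 0.98*0.845*0.785 + 0.44*0.845*0.215 + 0.61*0.155*0.785 + 0.23*0.155*0.215
        = 0.650058 + 0.079937 + 0.074222 + 0.007665 = 0.811882
Configurations with DDoS attack contribute 0.087602, so
  P(DDoS attack | ¬latency alert) = 0.087602 / 0.811882 ≈ 0.108

Pr[DDoS attack | ¬latency alert] ≈ 0.108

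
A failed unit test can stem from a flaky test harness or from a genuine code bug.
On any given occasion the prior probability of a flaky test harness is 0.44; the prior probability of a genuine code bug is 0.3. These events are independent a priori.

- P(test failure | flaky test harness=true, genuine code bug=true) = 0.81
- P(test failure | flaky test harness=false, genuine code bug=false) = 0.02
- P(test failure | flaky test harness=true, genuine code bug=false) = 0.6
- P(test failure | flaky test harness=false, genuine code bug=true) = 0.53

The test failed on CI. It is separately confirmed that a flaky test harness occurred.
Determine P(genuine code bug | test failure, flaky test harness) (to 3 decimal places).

Enumerate both values of genuine code bug and weight by the priors:
  P(test failure | flaky test harness) = 0.6×0.7 + 0.81×0.3
        = 0.420000 + 0.243000 = 0.663000
Configurations with genuine code bug contribute 0.243000, so
  P(genuine code bug | test failure, flaky test harness) = 0.243000 / 0.663000 ≈ 0.367

P(genuine code bug | test failure, flaky test harness) ≈ 0.367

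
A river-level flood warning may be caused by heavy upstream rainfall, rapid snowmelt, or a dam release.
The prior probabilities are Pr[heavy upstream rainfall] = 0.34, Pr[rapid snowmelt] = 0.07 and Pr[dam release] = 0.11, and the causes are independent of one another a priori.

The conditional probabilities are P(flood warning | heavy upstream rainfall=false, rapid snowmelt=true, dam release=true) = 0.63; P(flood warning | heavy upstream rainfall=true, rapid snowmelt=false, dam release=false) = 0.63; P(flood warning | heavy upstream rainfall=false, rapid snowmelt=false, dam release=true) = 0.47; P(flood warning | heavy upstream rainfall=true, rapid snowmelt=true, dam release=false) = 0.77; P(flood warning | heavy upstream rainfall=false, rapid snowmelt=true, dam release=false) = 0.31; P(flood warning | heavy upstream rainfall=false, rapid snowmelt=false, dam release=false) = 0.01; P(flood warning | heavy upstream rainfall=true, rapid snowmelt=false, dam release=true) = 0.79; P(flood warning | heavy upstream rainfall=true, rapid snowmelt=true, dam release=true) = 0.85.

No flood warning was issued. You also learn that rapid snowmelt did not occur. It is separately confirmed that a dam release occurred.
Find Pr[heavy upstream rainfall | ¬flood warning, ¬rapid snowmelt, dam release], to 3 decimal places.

Pr[heavy upstream rainfall | ¬flood warning, ¬rapid snowmelt, dam release] ≈ 0.170

Enumerate both values of heavy upstream rainfall and weight by the priors:
  P(¬flood warning | ¬rapid snowmelt, dam release) = 0.53·0.66 + 0.21·0.34
        = 0.349800 + 0.071400 = 0.421200
Keeping only the heavy upstream rainfall-present terms gives 0.071400, so
  P(heavy upstream rainfall | ¬flood warning, ¬rapid snowmelt, dam release) = 0.071400 / 0.421200 ≈ 0.170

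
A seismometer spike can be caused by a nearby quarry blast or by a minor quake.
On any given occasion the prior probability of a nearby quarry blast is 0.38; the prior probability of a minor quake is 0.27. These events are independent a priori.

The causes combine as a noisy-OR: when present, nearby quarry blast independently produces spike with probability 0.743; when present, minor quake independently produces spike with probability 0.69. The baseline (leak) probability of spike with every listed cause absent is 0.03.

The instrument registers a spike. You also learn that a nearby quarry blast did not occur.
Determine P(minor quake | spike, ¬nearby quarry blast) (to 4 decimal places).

P(minor quake | spike, ¬nearby quarry blast) ≈ 0.8961

Under noisy-OR, P(spike | causes) = 1 − (1−0.03)·∏(1−qᵢ) over the active causes.
P(spike | ¬nearby quarry blast) = 0.03×0.73 + 0.6993×0.27 = 0.021900 + 0.188811 = 0.210711
Restricting to configurations with minor quake present: 0.6993×0.27 = 0.188811.
Hence the posterior is 0.188811/0.210711 ≈ 0.8961.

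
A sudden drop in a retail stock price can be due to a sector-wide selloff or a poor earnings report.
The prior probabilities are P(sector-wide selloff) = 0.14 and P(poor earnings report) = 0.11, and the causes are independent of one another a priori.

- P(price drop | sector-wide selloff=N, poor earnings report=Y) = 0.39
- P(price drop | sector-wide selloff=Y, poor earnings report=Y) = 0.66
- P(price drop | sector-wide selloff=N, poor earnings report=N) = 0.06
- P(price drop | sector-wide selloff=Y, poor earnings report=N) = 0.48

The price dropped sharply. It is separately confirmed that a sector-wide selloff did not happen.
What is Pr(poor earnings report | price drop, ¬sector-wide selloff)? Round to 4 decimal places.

Pr(poor earnings report | price drop, ¬sector-wide selloff) ≈ 0.4455

For the numerator, keep only poor earnings report=true terms: 0.39×0.11 = 0.042900
The normalizing constant is 0.06×0.89 + 0.39×0.11 = 0.096300
P(poor earnings report | price drop, ¬sector-wide selloff) = 0.042900/0.096300 ≈ 0.4455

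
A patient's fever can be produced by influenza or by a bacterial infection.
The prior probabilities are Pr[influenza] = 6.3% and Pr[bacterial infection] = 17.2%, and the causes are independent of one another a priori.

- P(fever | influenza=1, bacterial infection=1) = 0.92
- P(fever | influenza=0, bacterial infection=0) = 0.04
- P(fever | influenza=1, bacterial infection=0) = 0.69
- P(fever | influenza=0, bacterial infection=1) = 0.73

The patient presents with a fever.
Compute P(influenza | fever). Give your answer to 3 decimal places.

P(influenza | fever) ≈ 0.236

Sum P(fever|·) weighted by the priors over the 4 (influenza, bacterial infection) configurations:
  P(fever) = 0.04·0.937·0.828 + 0.73·0.937·0.172 + 0.69·0.063·0.828 + 0.92·0.063·0.172
        = 0.031033 + 0.117650 + 0.035993 + 0.009969 = 0.194645
Configurations with influenza contribute 0.045962, so
  P(influenza | fever) = 0.045962 / 0.194645 ≈ 0.236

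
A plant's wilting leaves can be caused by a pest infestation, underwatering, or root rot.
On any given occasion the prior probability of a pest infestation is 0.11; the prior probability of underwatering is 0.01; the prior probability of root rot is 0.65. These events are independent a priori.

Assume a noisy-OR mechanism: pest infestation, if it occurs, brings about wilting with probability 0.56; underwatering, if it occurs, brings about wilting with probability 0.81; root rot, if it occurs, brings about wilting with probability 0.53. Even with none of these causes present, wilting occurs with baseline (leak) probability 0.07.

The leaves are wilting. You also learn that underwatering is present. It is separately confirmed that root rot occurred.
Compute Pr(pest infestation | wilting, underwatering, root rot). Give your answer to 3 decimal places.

Pr(pest infestation | wilting, underwatering, root rot) ≈ 0.115

Under noisy-OR, P(wilting | causes) = 1 − (1−0.07)·∏(1−qᵢ) over the active causes.
Numerator (weight on configurations with pest infestation): 0.963458*0.11 = 0.105980
Denominator P(wilting | underwatering, root rot): 0.916951*0.89 + 0.963458*0.11 = 0.922066
P(pest infestation | wilting, underwatering, root rot) = 0.105980/0.922066 ≈ 0.115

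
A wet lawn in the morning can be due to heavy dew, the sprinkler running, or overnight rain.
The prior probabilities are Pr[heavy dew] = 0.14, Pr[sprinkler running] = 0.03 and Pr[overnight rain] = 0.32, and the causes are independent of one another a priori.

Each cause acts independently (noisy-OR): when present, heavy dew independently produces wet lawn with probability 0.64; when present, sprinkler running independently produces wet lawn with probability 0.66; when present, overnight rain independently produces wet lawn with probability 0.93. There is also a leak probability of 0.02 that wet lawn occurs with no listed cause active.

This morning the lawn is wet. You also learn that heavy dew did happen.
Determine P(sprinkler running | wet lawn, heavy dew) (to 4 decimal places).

Under noisy-OR, P(wet lawn | causes) = 1 − (1−0.02)·∏(1−qᵢ) over the active causes.
Enumerate the 4 (sprinkler running, overnight rain) configurations and weight by the priors:
  P(wet lawn | heavy dew) = 0.6472·0.97·0.68 + 0.975304·0.97·0.32 + 0.880048·0.03·0.68 + 0.991603·0.03·0.32
        = 0.426893 + 0.302734 + 0.017953 + 0.009519 = 0.757099
Configurations with sprinkler running contribute 0.027472, so
  P(sprinkler running | wet lawn, heavy dew) = 0.027472 / 0.757099 ≈ 0.0363

P(sprinkler running | wet lawn, heavy dew) ≈ 0.0363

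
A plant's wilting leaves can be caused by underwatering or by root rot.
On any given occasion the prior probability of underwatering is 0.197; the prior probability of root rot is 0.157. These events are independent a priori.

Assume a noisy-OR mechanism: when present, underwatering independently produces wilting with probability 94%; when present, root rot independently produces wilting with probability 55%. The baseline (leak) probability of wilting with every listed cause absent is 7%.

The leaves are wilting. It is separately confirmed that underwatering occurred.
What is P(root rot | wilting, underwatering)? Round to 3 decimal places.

P(root rot | wilting, underwatering) ≈ 0.161

Under noisy-OR, P(wilting | causes) = 1 − (1−0.07)·∏(1−qᵢ) over the active causes.
P(wilting | underwatering) = 0.9442·0.843 + 0.97489·0.157 = 0.795961 + 0.153058 = 0.949019
Restricting to configurations with root rot present: 0.97489·0.157 = 0.153058.
P(root rot | wilting, underwatering) = 0.153058 / 0.949019 ≈ 0.161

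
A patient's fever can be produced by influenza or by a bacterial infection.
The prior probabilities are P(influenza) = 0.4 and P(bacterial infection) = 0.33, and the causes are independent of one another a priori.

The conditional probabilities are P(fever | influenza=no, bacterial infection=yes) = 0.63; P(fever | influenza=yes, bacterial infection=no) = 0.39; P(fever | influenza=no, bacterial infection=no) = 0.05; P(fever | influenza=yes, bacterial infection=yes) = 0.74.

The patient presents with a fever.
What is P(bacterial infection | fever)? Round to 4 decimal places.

Sum P(fever|·) weighted by the priors over the 4 (influenza, bacterial infection) configurations:
  P(fever) = 0.05*0.6*0.67 + 0.63*0.6*0.33 + 0.39*0.4*0.67 + 0.74*0.4*0.33
        = 0.020100 + 0.124740 + 0.104520 + 0.097680 = 0.347040
Configurations with bacterial infection contribute 0.222420, so
  P(bacterial infection | fever) = 0.222420 / 0.347040 ≈ 0.6409

P(bacterial infection | fever) ≈ 0.6409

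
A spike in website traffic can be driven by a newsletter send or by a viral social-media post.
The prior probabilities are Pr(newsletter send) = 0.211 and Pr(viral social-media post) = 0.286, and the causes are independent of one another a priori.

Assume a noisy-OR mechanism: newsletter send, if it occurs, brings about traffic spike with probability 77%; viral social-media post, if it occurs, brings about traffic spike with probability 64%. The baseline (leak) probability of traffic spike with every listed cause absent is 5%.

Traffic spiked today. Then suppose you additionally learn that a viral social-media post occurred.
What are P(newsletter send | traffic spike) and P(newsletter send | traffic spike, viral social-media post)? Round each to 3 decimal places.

P(newsletter send | traffic spike) ≈ 0.495; P(newsletter send | traffic spike, viral social-media post) ≈ 0.272

Under noisy-OR, P(traffic spike | causes) = 1 − (1−0.05)·∏(1−qᵢ) over the active causes.
Weight on newsletter send=true, given the evidence: 0.117736 + 0.055599 = 0.173335
Denominator P(traffic spike): 0.05×0.789×0.714 + 0.658×0.789×0.286 + 0.7815×0.211×0.714 + 0.92134×0.211×0.286 = 0.349982
Posterior = 0.173335 / 0.349982 ≈ 0.495

Now also conditioning on viral social-media post=true:
By total probability over both values of newsletter send:
  P(traffic spike | viral social-media post) = 0.658*0.789 + 0.92134*0.211
        = 0.519162 + 0.194403 = 0.713565
Keeping only the newsletter send-present terms gives 0.194403, so
  P(newsletter send | traffic spike, viral social-media post) = 0.194403 / 0.713565 ≈ 0.272
— viral social-media post explains away the evidence for newsletter send.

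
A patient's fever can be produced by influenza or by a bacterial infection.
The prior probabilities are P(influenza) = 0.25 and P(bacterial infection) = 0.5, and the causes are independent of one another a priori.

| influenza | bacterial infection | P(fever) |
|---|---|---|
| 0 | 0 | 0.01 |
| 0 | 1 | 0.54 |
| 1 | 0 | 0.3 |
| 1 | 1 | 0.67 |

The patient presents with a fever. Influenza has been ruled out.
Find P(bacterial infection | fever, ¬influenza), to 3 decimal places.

Enumerate both values of bacterial infection and weight by the priors:
  P(fever | ¬influenza) = 0.01·0.5 + 0.54·0.5
        = 0.005000 + 0.270000 = 0.275000
Configurations with bacterial infection contribute 0.270000, so
  P(bacterial infection | fever, ¬influenza) = 0.270000 / 0.275000 ≈ 0.982

P(bacterial infection | fever, ¬influenza) ≈ 0.982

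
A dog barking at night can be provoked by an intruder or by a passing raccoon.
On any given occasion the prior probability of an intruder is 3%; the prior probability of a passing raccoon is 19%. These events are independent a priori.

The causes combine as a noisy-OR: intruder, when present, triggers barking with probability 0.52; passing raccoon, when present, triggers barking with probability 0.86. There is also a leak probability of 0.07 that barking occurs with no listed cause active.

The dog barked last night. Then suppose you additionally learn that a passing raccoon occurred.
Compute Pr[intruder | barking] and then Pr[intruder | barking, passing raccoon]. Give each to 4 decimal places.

Pr[intruder | barking] ≈ 0.0803; Pr[intruder | barking, passing raccoon] ≈ 0.0323

Under noisy-OR, P(barking | causes) = 1 − (1−0.07)·∏(1−qᵢ) over the active causes.
Enumerate the 4 (intruder, passing raccoon) configurations and weight by the priors:
  P(barking) = 0.07*0.97*0.81 + 0.8698*0.97*0.19 + 0.5536*0.03*0.81 + 0.937504*0.03*0.19
        = 0.054999 + 0.160304 + 0.013452 + 0.005344 = 0.234099
The terms with intruder present sum to 0.018796, so
  P(intruder | barking) = 0.018796 / 0.234099 ≈ 0.0803

Now condition on the additional information:
Weight on intruder=true, given the evidence: 0.937504×0.03 = 0.028125
Normalizer over all consistent configurations: 0.8698×0.97 + 0.937504×0.03 = 0.871831
Posterior = 0.028125 / 0.871831 ≈ 0.0323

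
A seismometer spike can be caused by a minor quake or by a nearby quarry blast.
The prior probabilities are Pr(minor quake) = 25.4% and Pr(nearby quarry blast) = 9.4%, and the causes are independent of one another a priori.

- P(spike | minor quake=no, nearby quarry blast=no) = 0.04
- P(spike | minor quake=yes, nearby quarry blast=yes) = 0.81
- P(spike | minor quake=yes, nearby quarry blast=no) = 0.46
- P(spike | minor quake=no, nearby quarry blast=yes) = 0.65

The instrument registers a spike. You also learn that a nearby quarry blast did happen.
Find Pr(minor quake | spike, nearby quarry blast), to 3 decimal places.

Enumerate both values of minor quake and weight by the priors:
  P(spike | nearby quarry blast) = 0.65*0.746 + 0.81*0.254
        = 0.484900 + 0.205740 = 0.690640
Keeping only the minor quake-present terms gives 0.205740, so
  P(minor quake | spike, nearby quarry blast) = 0.205740 / 0.690640 ≈ 0.298

Pr(minor quake | spike, nearby quarry blast) ≈ 0.298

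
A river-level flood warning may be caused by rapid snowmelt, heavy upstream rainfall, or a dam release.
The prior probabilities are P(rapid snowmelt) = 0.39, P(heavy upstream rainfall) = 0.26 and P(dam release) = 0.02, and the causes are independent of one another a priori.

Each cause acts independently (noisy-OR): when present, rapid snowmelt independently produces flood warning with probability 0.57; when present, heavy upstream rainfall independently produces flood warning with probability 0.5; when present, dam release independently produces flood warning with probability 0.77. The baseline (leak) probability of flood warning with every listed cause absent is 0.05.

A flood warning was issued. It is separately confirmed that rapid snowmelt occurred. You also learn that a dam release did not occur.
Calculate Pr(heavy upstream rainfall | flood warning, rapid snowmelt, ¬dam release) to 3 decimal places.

Pr(heavy upstream rainfall | flood warning, rapid snowmelt, ¬dam release) ≈ 0.321

Under noisy-OR, P(flood warning | causes) = 1 − (1−0.05)·∏(1−qᵢ) over the active causes.
P(flood warning | rapid snowmelt, ¬dam release) = 0.5915×0.74 + 0.79575×0.26 = 0.437710 + 0.206895 = 0.644605
Restricting to configurations with heavy upstream rainfall present: 0.79575×0.26 = 0.206895.
Hence the posterior is 0.206895/0.644605 ≈ 0.321.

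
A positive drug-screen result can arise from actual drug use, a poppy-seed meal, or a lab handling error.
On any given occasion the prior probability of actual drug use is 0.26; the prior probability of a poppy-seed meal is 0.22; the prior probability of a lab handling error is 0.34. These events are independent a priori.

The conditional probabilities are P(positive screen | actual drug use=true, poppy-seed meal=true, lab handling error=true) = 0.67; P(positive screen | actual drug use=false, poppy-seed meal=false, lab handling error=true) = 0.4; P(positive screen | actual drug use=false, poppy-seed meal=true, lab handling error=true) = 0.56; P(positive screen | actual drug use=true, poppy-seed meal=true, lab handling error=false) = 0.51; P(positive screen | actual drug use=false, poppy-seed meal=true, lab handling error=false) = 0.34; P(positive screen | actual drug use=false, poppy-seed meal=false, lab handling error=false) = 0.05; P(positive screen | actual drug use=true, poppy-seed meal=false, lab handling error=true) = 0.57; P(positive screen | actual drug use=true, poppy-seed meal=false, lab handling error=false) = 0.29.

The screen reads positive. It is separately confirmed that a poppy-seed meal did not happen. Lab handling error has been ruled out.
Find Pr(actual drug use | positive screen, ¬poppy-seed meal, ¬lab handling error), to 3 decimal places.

Sum P(positive screen|·) weighted by the priors over both values of actual drug use:
  P(positive screen | ¬poppy-seed meal, ¬lab handling error) = 0.05×0.74 + 0.29×0.26
        = 0.037000 + 0.075400 = 0.112400
The terms with actual drug use present sum to 0.075400, so
  P(actual drug use | positive screen, ¬poppy-seed meal, ¬lab handling error) = 0.075400 / 0.112400 ≈ 0.671

Pr(actual drug use | positive screen, ¬poppy-seed meal, ¬lab handling error) ≈ 0.671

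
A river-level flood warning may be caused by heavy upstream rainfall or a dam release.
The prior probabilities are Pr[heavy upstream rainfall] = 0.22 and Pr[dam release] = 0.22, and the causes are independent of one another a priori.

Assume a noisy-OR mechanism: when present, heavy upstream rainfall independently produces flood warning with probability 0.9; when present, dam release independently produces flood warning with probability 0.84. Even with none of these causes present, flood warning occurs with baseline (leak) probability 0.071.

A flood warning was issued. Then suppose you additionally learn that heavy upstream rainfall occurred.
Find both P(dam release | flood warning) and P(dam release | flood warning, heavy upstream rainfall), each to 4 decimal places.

Under noisy-OR, P(flood warning | causes) = 1 − (1−0.071)·∏(1−qᵢ) over the active causes.
Sum P(flood warning|·) weighted by the priors over the 4 (heavy upstream rainfall, dam release) configurations:
  P(flood warning) = 0.071·0.78·0.78 + 0.85136·0.78·0.22 + 0.9071·0.22·0.78 + 0.985136·0.22·0.22
        = 0.043196 + 0.146093 + 0.155658 + 0.047681 = 0.392628
Keeping only the dam release-present terms gives 0.193774, so
  P(dam release | flood warning) = 0.193774 / 0.392628 ≈ 0.4935

With the extra evidence:
Enumerate both values of dam release and weight by the priors:
  P(flood warning | heavy upstream rainfall) = 0.9071*0.78 + 0.985136*0.22
        = 0.707538 + 0.216730 = 0.924268
Configurations with dam release contribute 0.216730, so
  P(dam release | flood warning, heavy upstream rainfall) = 0.216730 / 0.924268 ≈ 0.2345
Conditioning on heavy upstream rainfall lowers the posterior on dam release: the classic explaining-away effect in a common-effect structure.

P(dam release | flood warning) ≈ 0.4935; P(dam release | flood warning, heavy upstream rainfall) ≈ 0.2345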